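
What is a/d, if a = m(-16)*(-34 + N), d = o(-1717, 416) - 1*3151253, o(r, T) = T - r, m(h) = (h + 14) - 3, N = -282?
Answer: -79/157456 ≈ -0.00050173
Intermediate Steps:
m(h) = 11 + h (m(h) = (14 + h) - 3 = 11 + h)
d = -3149120 (d = (416 - 1*(-1717)) - 1*3151253 = (416 + 1717) - 3151253 = 2133 - 3151253 = -3149120)
a = 1580 (a = (11 - 16)*(-34 - 282) = -5*(-316) = 1580)
a/d = 1580/(-3149120) = 1580*(-1/3149120) = -79/157456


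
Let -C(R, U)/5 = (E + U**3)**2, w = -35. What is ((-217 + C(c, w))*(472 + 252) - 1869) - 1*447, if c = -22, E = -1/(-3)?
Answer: -59889764255936/9 ≈ -6.6544e+12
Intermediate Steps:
E = 1/3 (E = -1*(-1/3) = 1/3 ≈ 0.33333)
C(R, U) = -5*(1/3 + U**3)**2
((-217 + C(c, w))*(472 + 252) - 1869) - 1*447 = ((-217 - 5*(1 + 3*(-35)**3)**2/9)*(472 + 252) - 1869) - 1*447 = ((-217 - 5*(1 + 3*(-42875))**2/9)*724 - 1869) - 447 = ((-217 - 5*(1 - 128625)**2/9)*724 - 1869) - 447 = ((-217 - 5/9*(-128624)**2)*724 - 1869) - 447 = ((-217 - 5/9*16544133376)*724 - 1869) - 447 = ((-217 - 82720666880/9)*724 - 1869) - 447 = (-82720668833/9*724 - 1869) - 447 = (-59889764235092/9 - 1869) - 447 = -59889764251913/9 - 447 = -59889764255936/9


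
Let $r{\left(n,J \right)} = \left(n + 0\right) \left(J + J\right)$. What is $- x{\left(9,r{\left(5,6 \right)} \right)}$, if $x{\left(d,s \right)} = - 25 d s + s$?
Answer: $13440$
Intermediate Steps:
$r{\left(n,J \right)} = 2 J n$ ($r{\left(n,J \right)} = n 2 J = 2 J n$)
$x{\left(d,s \right)} = s - 25 d s$ ($x{\left(d,s \right)} = - 25 d s + s = s - 25 d s$)
$- x{\left(9,r{\left(5,6 \right)} \right)} = - 2 \cdot 6 \cdot 5 \left(1 - 225\right) = - 60 \left(1 - 225\right) = - 60 \left(-224\right) = \left(-1\right) \left(-13440\right) = 13440$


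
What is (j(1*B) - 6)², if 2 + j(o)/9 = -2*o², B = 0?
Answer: 576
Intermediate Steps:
j(o) = -18 - 18*o² (j(o) = -18 + 9*(-2*o²) = -18 - 18*o²)
(j(1*B) - 6)² = ((-18 - 18*(1*0)²) - 6)² = ((-18 - 18*0²) - 6)² = ((-18 - 18*0) - 6)² = ((-18 + 0) - 6)² = (-18 - 6)² = (-24)² = 576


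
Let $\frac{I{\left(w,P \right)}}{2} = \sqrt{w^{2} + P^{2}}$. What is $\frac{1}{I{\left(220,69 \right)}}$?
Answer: $\frac{\sqrt{53161}}{106322} \approx 0.0021686$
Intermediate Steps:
$I{\left(w,P \right)} = 2 \sqrt{P^{2} + w^{2}}$ ($I{\left(w,P \right)} = 2 \sqrt{w^{2} + P^{2}} = 2 \sqrt{P^{2} + w^{2}}$)
$\frac{1}{I{\left(220,69 \right)}} = \frac{1}{2 \sqrt{69^{2} + 220^{2}}} = \frac{1}{2 \sqrt{4761 + 48400}} = \frac{1}{2 \sqrt{53161}} = \frac{\sqrt{53161}}{106322}$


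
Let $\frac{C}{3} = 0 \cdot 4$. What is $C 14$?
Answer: $0$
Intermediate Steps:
$C = 0$ ($C = 3 \cdot 0 \cdot 4 = 3 \cdot 0 = 0$)
$C 14 = 0 \cdot 14 = 0$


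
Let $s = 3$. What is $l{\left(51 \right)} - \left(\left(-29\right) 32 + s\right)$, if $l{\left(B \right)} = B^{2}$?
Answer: $3526$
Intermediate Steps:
$l{\left(51 \right)} - \left(\left(-29\right) 32 + s\right) = 51^{2} - \left(\left(-29\right) 32 + 3\right) = 2601 - \left(-928 + 3\right) = 2601 - -925 = 2601 + 925 = 3526$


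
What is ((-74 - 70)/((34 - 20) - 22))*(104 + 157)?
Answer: 4698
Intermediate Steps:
((-74 - 70)/((34 - 20) - 22))*(104 + 157) = -144/(14 - 22)*261 = -144/(-8)*261 = -144*(-⅛)*261 = 18*261 = 4698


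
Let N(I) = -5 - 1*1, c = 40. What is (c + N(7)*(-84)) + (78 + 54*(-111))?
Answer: -5372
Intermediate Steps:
N(I) = -6 (N(I) = -5 - 1 = -6)
(c + N(7)*(-84)) + (78 + 54*(-111)) = (40 - 6*(-84)) + (78 + 54*(-111)) = (40 + 504) + (78 - 5994) = 544 - 5916 = -5372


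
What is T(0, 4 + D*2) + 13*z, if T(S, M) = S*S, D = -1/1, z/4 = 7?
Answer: 364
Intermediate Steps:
z = 28 (z = 4*7 = 28)
D = -1 (D = -1*1 = -1)
T(S, M) = S²
T(0, 4 + D*2) + 13*z = 0² + 13*28 = 0 + 364 = 364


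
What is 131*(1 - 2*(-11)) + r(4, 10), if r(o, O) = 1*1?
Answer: 3014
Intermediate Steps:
r(o, O) = 1
131*(1 - 2*(-11)) + r(4, 10) = 131*(1 - 2*(-11)) + 1 = 131*(1 + 22) + 1 = 131*23 + 1 = 3013 + 1 = 3014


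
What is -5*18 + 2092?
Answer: 2002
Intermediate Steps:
-5*18 + 2092 = -90 + 2092 = 2002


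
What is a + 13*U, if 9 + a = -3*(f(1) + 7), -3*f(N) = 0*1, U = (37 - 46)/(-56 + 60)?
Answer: -237/4 ≈ -59.250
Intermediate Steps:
U = -9/4 ≈ -2.2500
f(N) = 0 (f(N) = -0 = -1/3*0 = 0)
a = -30 (a = -9 - 3*(0 + 7) = -9 - 3*7 = -9 - 21 = -30)
a + 13*U = -30 + 13*(-9/4) = -30 - 117/4 = -237/4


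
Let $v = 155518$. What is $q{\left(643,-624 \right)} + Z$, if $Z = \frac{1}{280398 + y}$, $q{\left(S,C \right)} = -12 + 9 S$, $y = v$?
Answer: $\frac{2517414901}{435916} \approx 5775.0$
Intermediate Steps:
$y = 155518$
$Z = \frac{1}{435916}$ ($Z = \frac{1}{280398 + 155518} = \frac{1}{435916} \approx 2.294 \cdot 10^{-6}$)
$q{\left(643,-624 \right)} + Z = \left(-12 + 9 \cdot 643\right) + \frac{1}{435916} = \left(-12 + 5787\right) + \frac{1}{435916} = 5775 + \frac{1}{435916} = \frac{2517414901}{435916}$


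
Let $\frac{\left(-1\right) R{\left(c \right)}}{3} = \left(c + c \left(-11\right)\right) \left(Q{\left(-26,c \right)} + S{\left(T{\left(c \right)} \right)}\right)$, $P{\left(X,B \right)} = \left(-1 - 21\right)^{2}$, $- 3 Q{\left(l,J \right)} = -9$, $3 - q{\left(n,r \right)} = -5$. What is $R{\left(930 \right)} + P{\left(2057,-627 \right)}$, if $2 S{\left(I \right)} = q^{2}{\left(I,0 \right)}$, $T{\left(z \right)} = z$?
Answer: $976984$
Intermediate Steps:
$q{\left(n,r \right)} = 8$ ($q{\left(n,r \right)} = 3 - -5 = 3 + 5 = 8$)
$Q{\left(l,J \right)} = 3$ ($Q{\left(l,J \right)} = \left(- \frac{1}{3}\right) \left(-9\right) = 3$)
$P{\left(X,B \right)} = 484$ ($P{\left(X,B \right)} = \left(-22\right)^{2} = 484$)
$S{\left(I \right)} = 32$ ($S{\left(I \right)} = \frac{8^{2}}{2} = \frac{1}{2} \cdot 64 = 32$)
$R{\left(c \right)} = 1050 c$ ($R{\left(c \right)} = - 3 \left(c + c \left(-11\right)\right) \left(3 + 32\right) = - 3 \left(c - 11 c\right) 35 = - 3 - 10 c 35 = - 3 \left(- 350 c\right) = 1050 c$)
$R{\left(930 \right)} + P{\left(2057,-627 \right)} = 1050 \cdot 930 + 484 = 976500 + 484 = 976984$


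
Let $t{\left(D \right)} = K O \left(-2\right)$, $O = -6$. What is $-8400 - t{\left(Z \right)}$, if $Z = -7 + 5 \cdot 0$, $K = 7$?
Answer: $-8484$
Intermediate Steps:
$Z = -7$ ($Z = -7 + 0 = -7$)
$t{\left(D \right)} = 84$ ($t{\left(D \right)} = 7 \left(-6\right) \left(-2\right) = \left(-42\right) \left(-2\right) = 84$)
$-8400 - t{\left(Z \right)} = -8400 - 84 = -8484$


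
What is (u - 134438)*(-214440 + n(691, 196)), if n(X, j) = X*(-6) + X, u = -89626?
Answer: 48822425280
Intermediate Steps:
n(X, j) = -5*X (n(X, j) = -6*X + X = -5*X)
(u - 134438)*(-214440 + n(691, 196)) = (-89626 - 134438)*(-214440 - 5*691) = -224064*(-214440 - 3455) = -224064*(-217895) = 48822425280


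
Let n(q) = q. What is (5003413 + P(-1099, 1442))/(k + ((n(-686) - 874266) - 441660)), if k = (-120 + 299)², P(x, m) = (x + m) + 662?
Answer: -5004418/1284571 ≈ -3.8958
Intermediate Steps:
P(x, m) = 662 + m + x (P(x, m) = (m + x) + 662 = 662 + m + x)
k = 32041 (k = 179² = 32041)
(5003413 + P(-1099, 1442))/(k + ((n(-686) - 874266) - 441660)) = (5003413 + (662 + 1442 - 1099))/(32041 + ((-686 - 874266) - 441660)) = (5003413 + 1005)/(32041 + (-874952 - 441660)) = 5004418/(32041 - 1316612) = 5004418/(-1284571) = 5004418*(-1/1284571) = -5004418/1284571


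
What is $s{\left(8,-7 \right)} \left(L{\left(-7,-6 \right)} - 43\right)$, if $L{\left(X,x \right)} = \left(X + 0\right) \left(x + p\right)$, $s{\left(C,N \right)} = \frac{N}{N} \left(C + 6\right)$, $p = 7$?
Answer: $-700$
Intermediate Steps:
$s{\left(C,N \right)} = 6 + C$ ($s{\left(C,N \right)} = 1 \left(6 + C\right) = 6 + C$)
$L{\left(X,x \right)} = X \left(7 + x\right)$ ($L{\left(X,x \right)} = \left(X + 0\right) \left(x + 7\right) = X \left(7 + x\right)$)
$s{\left(8,-7 \right)} \left(L{\left(-7,-6 \right)} - 43\right) = \left(6 + 8\right) \left(- 7 \left(7 - 6\right) - 43\right) = 14 \left(\left(-7\right) 1 - 43\right) = 14 \left(-7 - 43\right) = 14 \left(-50\right) = -700$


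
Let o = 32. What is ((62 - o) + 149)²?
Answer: 32041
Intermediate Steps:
((62 - o) + 149)² = ((62 - 1*32) + 149)² = ((62 - 32) + 149)² = (30 + 149)² = 179² = 32041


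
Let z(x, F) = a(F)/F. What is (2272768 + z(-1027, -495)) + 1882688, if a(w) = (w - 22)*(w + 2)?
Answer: 186972349/45 ≈ 4.1549e+6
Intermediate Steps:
a(w) = (-22 + w)*(2 + w)
z(x, F) = (-44 + F**2 - 20*F)/F
(2272768 + z(-1027, -495)) + 1882688 = (2272768 + (-20 - 495 - 44/(-495))) + 1882688 = (2272768 + (-20 - 495 - 44*(-1/495))) + 1882688 = (2272768 + (-20 - 495 + 4/45)) + 1882688 = (2272768 - 23171/45) + 1882688 = 102251389/45 + 1882688 = 186972349/45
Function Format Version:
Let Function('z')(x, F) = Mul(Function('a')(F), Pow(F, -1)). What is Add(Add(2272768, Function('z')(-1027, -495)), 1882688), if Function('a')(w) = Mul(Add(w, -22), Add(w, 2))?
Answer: Rational(186972349, 45) ≈ 4.1549e+6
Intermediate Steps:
Function('a')(w) = Mul(Add(-22, w), Add(2, w))
Function('z')(x, F) = Mul(Pow(F, -1), Add(-44, Pow(F, 2), Mul(-20, F))) (Function('z')(x, F) = Mul(Add(-44, Pow(F, 2), Mul(-20, F)), Pow(F, -1)) = Mul(Pow(F, -1), Add(-44, Pow(F, 2), Mul(-20, F))))
Add(Add(2272768, Function('z')(-1027, -495)), 1882688) = Add(Add(2272768, Add(-20, -495, Mul(-44, Pow(-495, -1)))), 1882688) = Add(Add(2272768, Add(-20, -495, Mul(-44, Rational(-1, 495)))), 1882688) = Add(Add(2272768, Add(-20, -495, Rational(4, 45))), 1882688) = Add(Add(2272768, Rational(-23171, 45)), 1882688) = Add(Rational(102251389, 45), 1882688) = Rational(186972349, 45)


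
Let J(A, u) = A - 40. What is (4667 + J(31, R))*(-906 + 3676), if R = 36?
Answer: 12902660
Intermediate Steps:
J(A, u) = -40 + A
(4667 + J(31, R))*(-906 + 3676) = (4667 + (-40 + 31))*(-906 + 3676) = (4667 - 9)*2770 = 4658*2770 = 12902660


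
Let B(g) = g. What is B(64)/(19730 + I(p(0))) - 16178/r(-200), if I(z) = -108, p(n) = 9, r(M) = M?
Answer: 79364379/981100 ≈ 80.893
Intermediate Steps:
B(64)/(19730 + I(p(0))) - 16178/r(-200) = 64/(19730 - 108) - 16178/(-200) = 64/19622 - 16178*(-1/200) = 64*(1/19622) + 8089/100 = 32/9811 + 8089/100 = 79364379/981100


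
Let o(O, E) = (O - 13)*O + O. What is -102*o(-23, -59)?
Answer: -82110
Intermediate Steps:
o(O, E) = O + O*(-13 + O) (o(O, E) = (-13 + O)*O + O = O*(-13 + O) + O = O + O*(-13 + O))
-102*o(-23, -59) = -(-2346)*(-12 - 23) = -(-2346)*(-35) = -102*805 = -82110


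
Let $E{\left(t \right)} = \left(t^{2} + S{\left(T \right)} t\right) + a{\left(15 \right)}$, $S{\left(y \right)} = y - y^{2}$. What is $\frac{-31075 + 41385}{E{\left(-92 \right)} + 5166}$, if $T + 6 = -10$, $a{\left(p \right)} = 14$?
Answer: $\frac{5155}{19334} \approx 0.26663$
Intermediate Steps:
$T = -16$ ($T = -6 - 10 = -16$)
$E{\left(t \right)} = 14 + t^{2} - 272 t$ ($E{\left(t \right)} = \left(t^{2} + - 16 \left(1 - -16\right) t\right) + 14 = \left(t^{2} + - 16 \left(1 + 16\right) t\right) + 14 = \left(t^{2} + \left(-16\right) 17 t\right) + 14 = \left(t^{2} - 272 t\right) + 14 = 14 + t^{2} - 272 t$)
$\frac{-31075 + 41385}{E{\left(-92 \right)} + 5166} = \frac{-31075 + 41385}{\left(14 + \left(-92\right)^{2} - -25024\right) + 5166} = \frac{10310}{\left(14 + 8464 + 25024\right) + 5166} = \frac{10310}{33502 + 5166} = \frac{10310}{38668} = 10310 \cdot \frac{1}{38668} = \frac{5155}{19334}$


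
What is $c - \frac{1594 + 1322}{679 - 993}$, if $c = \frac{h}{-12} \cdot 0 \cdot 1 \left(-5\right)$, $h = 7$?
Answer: $\frac{1458}{157} \approx 9.2866$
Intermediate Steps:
$c = 0$ ($c = \frac{1}{-12} \cdot 7 \cdot 0 \cdot 1 \left(-5\right) = \left(- \frac{1}{12}\right) 7 \cdot 0 \left(-5\right) = \left(- \frac{7}{12}\right) 0 = 0$)
$c - \frac{1594 + 1322}{679 - 993} = 0 - \frac{1594 + 1322}{679 - 993} = 0 - \frac{2916}{-314} = 0 - 2916 \left(- \frac{1}{314}\right) = 0 - - \frac{1458}{157} = 0 + \frac{1458}{157} = \frac{1458}{157}$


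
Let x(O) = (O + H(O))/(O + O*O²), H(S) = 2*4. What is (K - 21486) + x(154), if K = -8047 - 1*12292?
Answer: -76381191344/1826209 ≈ -41825.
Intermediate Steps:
K = -20339 (K = -8047 - 12292 = -20339)
H(S) = 8
x(O) = (8 + O)/(O + O³) (x(O) = (O + 8)/(O + O*O²) = (8 + O)/(O + O³))
(K - 21486) + x(154) = (-20339 - 21486) + (8 + 154)/(154 + 154³) = -41825 + 162/(154 + 3652264) = -41825 + 162/3652418 = -41825 + (1/3652418)*162 = -41825 + 81/1826209 = -76381191344/1826209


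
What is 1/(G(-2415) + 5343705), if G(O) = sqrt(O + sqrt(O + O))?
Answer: 1/(5343705 + sqrt(-2415 + I*sqrt(4830))) ≈ 1.8714e-7 - 2.0e-12*I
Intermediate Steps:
G(O) = sqrt(O + sqrt(2)*sqrt(O)) (G(O) = sqrt(O + sqrt(2*O)) = sqrt(O + sqrt(2)*sqrt(O)))
1/(G(-2415) + 5343705) = 1/(sqrt(-2415 + sqrt(2)*sqrt(-2415)) + 5343705) = 1/(sqrt(-2415 + sqrt(2)*(I*sqrt(2415))) + 5343705) = 1/(sqrt(-2415 + I*sqrt(4830)) + 5343705) = 1/(5343705 + sqrt(-2415 + I*sqrt(4830)))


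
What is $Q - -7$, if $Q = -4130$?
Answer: $-4123$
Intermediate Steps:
$Q - -7 = -4130 - -7 = -4130 + \left(-22 + 29\right) = -4130 + 7 = -4123$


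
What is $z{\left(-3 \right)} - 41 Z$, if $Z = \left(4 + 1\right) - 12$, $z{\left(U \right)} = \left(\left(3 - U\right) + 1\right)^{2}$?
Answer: $336$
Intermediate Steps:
$z{\left(U \right)} = \left(4 - U\right)^{2}$
$Z = -7$ ($Z = 5 - 12 = -7$)
$z{\left(-3 \right)} - 41 Z = \left(-4 - 3\right)^{2} - -287 = \left(-7\right)^{2} + 287 = 49 + 287 = 336$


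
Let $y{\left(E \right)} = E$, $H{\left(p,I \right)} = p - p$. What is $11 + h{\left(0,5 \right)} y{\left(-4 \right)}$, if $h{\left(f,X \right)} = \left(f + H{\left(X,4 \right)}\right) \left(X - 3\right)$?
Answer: $11$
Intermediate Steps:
$H{\left(p,I \right)} = 0$
$h{\left(f,X \right)} = f \left(-3 + X\right)$ ($h{\left(f,X \right)} = \left(f + 0\right) \left(X - 3\right) = f \left(-3 + X\right)$)
$11 + h{\left(0,5 \right)} y{\left(-4 \right)} = 11 + 0 \left(-3 + 5\right) \left(-4\right) = 11 + 0 \cdot 2 \left(-4\right) = 11 + 0 \left(-4\right) = 11 + 0 = 11$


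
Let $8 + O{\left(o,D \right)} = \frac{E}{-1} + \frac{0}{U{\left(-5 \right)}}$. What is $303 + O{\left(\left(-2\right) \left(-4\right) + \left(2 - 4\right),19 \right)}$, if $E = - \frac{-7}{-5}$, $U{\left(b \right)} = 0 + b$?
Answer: $\frac{1482}{5} \approx 296.4$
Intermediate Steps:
$U{\left(b \right)} = b$
$E = - \frac{7}{5}$ ($E = - \frac{\left(-7\right) \left(-1\right)}{5} = \left(-1\right) \frac{7}{5} = - \frac{7}{5} \approx -1.4$)
$O{\left(o,D \right)} = - \frac{33}{5}$ ($O{\left(o,D \right)} = -8 + \left(- \frac{7}{5 \left(-1\right)} + \frac{0}{-5}\right) = -8 + \left(\left(- \frac{7}{5}\right) \left(-1\right) + 0 \left(- \frac{1}{5}\right)\right) = -8 + \left(\frac{7}{5} + 0\right) = -8 + \frac{7}{5} = - \frac{33}{5}$)
$303 + O{\left(\left(-2\right) \left(-4\right) + \left(2 - 4\right),19 \right)} = 303 - \frac{33}{5} = \frac{1482}{5}$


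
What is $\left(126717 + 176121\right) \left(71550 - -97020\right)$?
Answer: $51049401660$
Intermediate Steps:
$\left(126717 + 176121\right) \left(71550 - -97020\right) = 302838 \left(71550 + 97020\right) = 302838 \cdot 168570 = 51049401660$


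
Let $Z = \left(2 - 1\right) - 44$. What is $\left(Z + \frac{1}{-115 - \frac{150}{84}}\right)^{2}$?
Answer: $\frac{4944761761}{2673225} \approx 1849.7$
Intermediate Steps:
$Z = -43$ ($Z = 1 - 44 = -43$)
$\left(Z + \frac{1}{-115 - \frac{150}{84}}\right)^{2} = \left(-43 + \frac{1}{-115 - \frac{150}{84}}\right)^{2} = \left(-43 + \frac{1}{-115 - \frac{25}{14}}\right)^{2} = \left(-43 + \frac{1}{- \frac{1635}{14}}\right)^{2} = \left(-43 - \frac{14}{1635}\right)^{2} = \left(- \frac{70319}{1635}\right)^{2} = \frac{4944761761}{2673225}$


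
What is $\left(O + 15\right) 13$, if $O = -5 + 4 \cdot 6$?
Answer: $442$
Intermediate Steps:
$O = 19$ ($O = -5 + 24 = 19$)
$\left(O + 15\right) 13 = \left(19 + 15\right) 13 = 34 \cdot 13 = 442$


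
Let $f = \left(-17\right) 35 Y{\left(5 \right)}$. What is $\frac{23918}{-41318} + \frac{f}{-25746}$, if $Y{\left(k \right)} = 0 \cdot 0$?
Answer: $- \frac{11959}{20659} \approx -0.57888$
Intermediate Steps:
$Y{\left(k \right)} = 0$
$f = 0$ ($f = \left(-17\right) 35 \cdot 0 = \left(-595\right) 0 = 0$)
$\frac{23918}{-41318} + \frac{f}{-25746} = \frac{23918}{-41318} + \frac{0}{-25746} = 23918 \left(- \frac{1}{41318}\right) + 0 \left(- \frac{1}{25746}\right) = - \frac{11959}{20659} + 0 = - \frac{11959}{20659}$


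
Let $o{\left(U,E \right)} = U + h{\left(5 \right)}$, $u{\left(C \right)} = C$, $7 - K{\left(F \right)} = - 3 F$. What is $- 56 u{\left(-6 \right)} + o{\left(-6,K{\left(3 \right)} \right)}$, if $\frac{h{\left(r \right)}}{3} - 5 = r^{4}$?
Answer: $2220$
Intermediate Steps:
$K{\left(F \right)} = 7 + 3 F$ ($K{\left(F \right)} = 7 - - 3 F = 7 + 3 F$)
$h{\left(r \right)} = 15 + 3 r^{4}$
$o{\left(U,E \right)} = 1890 + U$ ($o{\left(U,E \right)} = U + \left(15 + 3 \cdot 5^{4}\right) = U + \left(15 + 3 \cdot 625\right) = U + \left(15 + 1875\right) = U + 1890 = 1890 + U$)
$- 56 u{\left(-6 \right)} + o{\left(-6,K{\left(3 \right)} \right)} = \left(-56\right) \left(-6\right) + \left(1890 - 6\right) = 336 + 1884 = 2220$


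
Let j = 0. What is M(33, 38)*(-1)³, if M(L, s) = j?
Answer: 0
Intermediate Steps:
M(L, s) = 0
M(33, 38)*(-1)³ = 0*(-1)³ = 0*(-1) = 0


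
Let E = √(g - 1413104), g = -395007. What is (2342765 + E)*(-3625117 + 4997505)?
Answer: 3215182572820 + 1372388*I*√1808111 ≈ 3.2152e+12 + 1.8454e+9*I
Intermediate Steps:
E = I*√1808111 (E = √(-395007 - 1413104) = √(-1808111) = I*√1808111 ≈ 1344.7*I)
(2342765 + E)*(-3625117 + 4997505) = (2342765 + I*√1808111)*(-3625117 + 4997505) = (2342765 + I*√1808111)*1372388 = 3215182572820 + 1372388*I*√1808111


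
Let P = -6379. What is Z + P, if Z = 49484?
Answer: 43105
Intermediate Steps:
Z + P = 49484 - 6379 = 43105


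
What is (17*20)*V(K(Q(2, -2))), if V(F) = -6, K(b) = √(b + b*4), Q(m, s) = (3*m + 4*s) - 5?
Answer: -2040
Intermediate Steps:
Q(m, s) = -5 + 3*m + 4*s
K(b) = √5*√b (K(b) = √(b + 4*b) = √(5*b) = √5*√b)
(17*20)*V(K(Q(2, -2))) = (17*20)*(-6) = 340*(-6) = -2040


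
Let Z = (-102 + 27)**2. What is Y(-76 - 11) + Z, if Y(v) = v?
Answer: 5538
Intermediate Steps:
Z = 5625 (Z = (-75)**2 = 5625)
Y(-76 - 11) + Z = (-76 - 11) + 5625 = -87 + 5625 = 5538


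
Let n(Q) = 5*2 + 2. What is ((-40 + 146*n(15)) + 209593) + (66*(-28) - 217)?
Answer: 209240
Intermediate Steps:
n(Q) = 12 (n(Q) = 10 + 2 = 12)
((-40 + 146*n(15)) + 209593) + (66*(-28) - 217) = ((-40 + 146*12) + 209593) + (66*(-28) - 217) = ((-40 + 1752) + 209593) + (-1848 - 217) = (1712 + 209593) - 2065 = 211305 - 2065 = 209240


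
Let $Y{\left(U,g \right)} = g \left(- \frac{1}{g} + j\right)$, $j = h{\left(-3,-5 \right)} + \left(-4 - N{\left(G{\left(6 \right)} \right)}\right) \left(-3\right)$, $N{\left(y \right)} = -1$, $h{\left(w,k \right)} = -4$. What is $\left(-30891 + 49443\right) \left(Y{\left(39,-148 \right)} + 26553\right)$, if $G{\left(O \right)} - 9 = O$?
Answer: $478864224$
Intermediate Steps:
$G{\left(O \right)} = 9 + O$
$j = 5$ ($j = -4 + \left(-4 - -1\right) \left(-3\right) = -4 + \left(-4 + 1\right) \left(-3\right) = -4 - -9 = -4 + 9 = 5$)
$Y{\left(U,g \right)} = g \left(5 - \frac{1}{g}\right)$ ($Y{\left(U,g \right)} = g \left(- \frac{1}{g} + 5\right) = g \left(5 - \frac{1}{g}\right)$)
$\left(-30891 + 49443\right) \left(Y{\left(39,-148 \right)} + 26553\right) = \left(-30891 + 49443\right) \left(\left(-1 + 5 \left(-148\right)\right) + 26553\right) = 18552 \left(\left(-1 - 740\right) + 26553\right) = 18552 \left(-741 + 26553\right) = 18552 \cdot 25812 = 478864224$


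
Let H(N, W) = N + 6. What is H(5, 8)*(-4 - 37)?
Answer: -451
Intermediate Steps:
H(N, W) = 6 + N
H(5, 8)*(-4 - 37) = (6 + 5)*(-4 - 37) = 11*(-41) = -451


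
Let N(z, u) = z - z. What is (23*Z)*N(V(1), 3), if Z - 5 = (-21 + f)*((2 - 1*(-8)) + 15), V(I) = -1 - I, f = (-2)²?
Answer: 0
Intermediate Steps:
f = 4
N(z, u) = 0
Z = -420 (Z = 5 + (-21 + 4)*((2 - 1*(-8)) + 15) = 5 - 17*((2 + 8) + 15) = 5 - 17*(10 + 15) = 5 - 17*25 = 5 - 425 = -420)
(23*Z)*N(V(1), 3) = (23*(-420))*0 = -9660*0 = 0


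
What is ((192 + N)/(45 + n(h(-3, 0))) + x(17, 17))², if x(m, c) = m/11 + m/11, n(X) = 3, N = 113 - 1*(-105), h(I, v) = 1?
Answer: 9431041/69696 ≈ 135.32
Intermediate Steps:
N = 218 (N = 113 + 105 = 218)
x(m, c) = 2*m/11 (x(m, c) = m*(1/11) + m*(1/11) = m/11 + m/11 = 2*m/11)
((192 + N)/(45 + n(h(-3, 0))) + x(17, 17))² = ((192 + 218)/(45 + 3) + (2/11)*17)² = (410/48 + 34/11)² = (410*(1/48) + 34/11)² = (205/24 + 34/11)² = (3071/264)² = 9431041/69696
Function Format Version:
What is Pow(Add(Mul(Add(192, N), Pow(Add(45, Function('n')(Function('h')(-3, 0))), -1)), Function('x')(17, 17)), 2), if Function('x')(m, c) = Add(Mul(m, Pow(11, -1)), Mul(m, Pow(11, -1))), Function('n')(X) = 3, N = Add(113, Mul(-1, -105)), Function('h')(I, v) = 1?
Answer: Rational(9431041, 69696) ≈ 135.32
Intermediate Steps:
N = 218 (N = Add(113, 105) = 218)
Function('x')(m, c) = Mul(Rational(2, 11), m) (Function('x')(m, c) = Add(Mul(m, Rational(1, 11)), Mul(m, Rational(1, 11))) = Add(Mul(Rational(1, 11), m), Mul(Rational(1, 11), m)) = Mul(Rational(2, 11), m))
Pow(Add(Mul(Add(192, N), Pow(Add(45, Function('n')(Function('h')(-3, 0))), -1)), Function('x')(17, 17)), 2) = Pow(Add(Mul(Add(192, 218), Pow(Add(45, 3), -1)), Mul(Rational(2, 11), 17)), 2) = Pow(Add(Mul(410, Pow(48, -1)), Rational(34, 11)), 2) = Pow(Add(Mul(410, Rational(1, 48)), Rational(34, 11)), 2) = Pow(Add(Rational(205, 24), Rational(34, 11)), 2) = Pow(Rational(3071, 264), 2) = Rational(9431041, 69696)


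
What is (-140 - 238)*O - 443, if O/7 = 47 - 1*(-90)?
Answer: -362945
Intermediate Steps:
O = 959 (O = 7*(47 - 1*(-90)) = 7*(47 + 90) = 7*137 = 959)
(-140 - 238)*O - 443 = (-140 - 238)*959 - 443 = -378*959 - 443 = -362502 - 443 = -362945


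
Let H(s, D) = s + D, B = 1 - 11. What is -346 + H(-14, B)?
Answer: -370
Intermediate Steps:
B = -10
H(s, D) = D + s
-346 + H(-14, B) = -346 + (-10 - 14) = -346 - 24 = -370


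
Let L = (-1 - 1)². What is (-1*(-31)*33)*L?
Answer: 4092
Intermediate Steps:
L = 4 (L = (-2)² = 4)
(-1*(-31)*33)*L = (-1*(-31)*33)*4 = (31*33)*4 = 1023*4 = 4092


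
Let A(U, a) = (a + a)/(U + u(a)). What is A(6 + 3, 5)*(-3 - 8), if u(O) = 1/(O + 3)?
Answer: -880/73 ≈ -12.055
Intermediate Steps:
u(O) = 1/(3 + O)
A(U, a) = 2*a/(U + 1/(3 + a)) (A(U, a) = (a + a)/(U + 1/(3 + a)) = (2*a)/(U + 1/(3 + a)) = 2*a/(U + 1/(3 + a)))
A(6 + 3, 5)*(-3 - 8) = (2*5*(3 + 5)/(1 + (6 + 3)*(3 + 5)))*(-3 - 8) = (2*5*8/(1 + 9*8))*(-11) = (2*5*8/(1 + 72))*(-11) = (2*5*8/73)*(-11) = (2*5*(1/73)*8)*(-11) = (80/73)*(-11) = -880/73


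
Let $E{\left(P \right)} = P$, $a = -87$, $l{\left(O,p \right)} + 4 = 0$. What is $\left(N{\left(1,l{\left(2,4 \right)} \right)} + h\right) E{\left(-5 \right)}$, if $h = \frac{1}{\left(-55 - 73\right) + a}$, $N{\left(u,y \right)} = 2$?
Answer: $- \frac{429}{43} \approx -9.9767$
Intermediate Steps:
$l{\left(O,p \right)} = -4$ ($l{\left(O,p \right)} = -4 + 0 = -4$)
$h = - \frac{1}{215}$ ($h = \frac{1}{\left(-55 - 73\right) - 87} = \frac{1}{-128 - 87} = \frac{1}{-215} = - \frac{1}{215} \approx -0.0046512$)
$\left(N{\left(1,l{\left(2,4 \right)} \right)} + h\right) E{\left(-5 \right)} = \left(2 - \frac{1}{215}\right) \left(-5\right) = \frac{429}{215} \left(-5\right) = - \frac{429}{43}$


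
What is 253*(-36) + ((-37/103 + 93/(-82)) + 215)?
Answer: -75122891/8446 ≈ -8894.5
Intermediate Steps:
253*(-36) + ((-37/103 + 93/(-82)) + 215) = -9108 + ((-37*1/103 + 93*(-1/82)) + 215) = -9108 + ((-37/103 - 93/82) + 215) = -9108 + (-12613/8446 + 215) = -9108 + 1803277/8446 = -75122891/8446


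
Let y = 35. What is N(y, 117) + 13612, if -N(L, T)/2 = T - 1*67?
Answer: 13512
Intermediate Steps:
N(L, T) = 134 - 2*T (N(L, T) = -2*(T - 1*67) = -2*(T - 67) = -2*(-67 + T) = 134 - 2*T)
N(y, 117) + 13612 = (134 - 2*117) + 13612 = (134 - 234) + 13612 = -100 + 13612 = 13512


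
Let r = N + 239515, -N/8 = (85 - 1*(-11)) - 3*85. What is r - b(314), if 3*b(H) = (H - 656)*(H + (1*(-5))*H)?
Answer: 97603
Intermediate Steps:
N = 1272 (N = -8*((85 - 1*(-11)) - 3*85) = -8*((85 + 11) - 255) = -8*(96 - 255) = -8*(-159) = 1272)
b(H) = -4*H*(-656 + H)/3 (b(H) = ((H - 656)*(H + (1*(-5))*H))/3 = ((-656 + H)*(H - 5*H))/3 = ((-656 + H)*(-4*H))/3 = (-4*H*(-656 + H))/3 = -4*H*(-656 + H)/3)
r = 240787 (r = 1272 + 239515 = 240787)
r - b(314) = 240787 - 4*314*(656 - 1*314)/3 = 240787 - 4*314*(656 - 314)/3 = 240787 - 4*314*342/3 = 240787 - 1*143184 = 240787 - 143184 = 97603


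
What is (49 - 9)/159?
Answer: 40/159 ≈ 0.25157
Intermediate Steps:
(49 - 9)/159 = (1/159)*40 = 40/159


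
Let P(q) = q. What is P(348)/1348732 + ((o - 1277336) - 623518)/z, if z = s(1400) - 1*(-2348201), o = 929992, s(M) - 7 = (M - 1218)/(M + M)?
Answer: -322319081423/780074719193 ≈ -0.41319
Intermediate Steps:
s(M) = 7 + (-1218 + M)/(2*M) (s(M) = 7 + (M - 1218)/(M + M) = 7 + (-1218 + M)/((2*M)) = 7 + (-1218 + M)*(1/(2*M)) = 7 + (-1218 + M)/(2*M))
z = 469641613/200 (z = (15/2 - 609/1400) - 1*(-2348201) = (15/2 - 609*1/1400) + 2348201 = (15/2 - 87/200) + 2348201 = 1413/200 + 2348201 = 469641613/200 ≈ 2.3482e+6)
P(348)/1348732 + ((o - 1277336) - 623518)/z = 348/1348732 + ((929992 - 1277336) - 623518)/(469641613/200) = 348*(1/1348732) + (-347344 - 623518)*(200/469641613) = 3/11627 - 970862*200/469641613 = 3/11627 - 194172400/469641613 = -322319081423/780074719193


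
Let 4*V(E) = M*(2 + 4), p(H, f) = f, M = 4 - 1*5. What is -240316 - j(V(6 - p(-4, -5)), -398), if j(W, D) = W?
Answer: -480629/2 ≈ -2.4031e+5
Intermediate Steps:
M = -1 (M = 4 - 5 = -1)
V(E) = -3/2 (V(E) = (-(2 + 4))/4 = (-1*6)/4 = (¼)*(-6) = -3/2)
-240316 - j(V(6 - p(-4, -5)), -398) = -240316 - 1*(-3/2) = -240316 + 3/2 = -480629/2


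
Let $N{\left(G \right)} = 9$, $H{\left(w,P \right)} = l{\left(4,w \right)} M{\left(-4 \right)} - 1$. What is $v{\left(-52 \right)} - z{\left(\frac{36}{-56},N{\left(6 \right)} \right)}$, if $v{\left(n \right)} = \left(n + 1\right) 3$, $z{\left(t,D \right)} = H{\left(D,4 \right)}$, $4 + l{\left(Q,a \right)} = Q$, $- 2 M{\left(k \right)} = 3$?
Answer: $-152$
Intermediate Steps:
$M{\left(k \right)} = - \frac{3}{2}$ ($M{\left(k \right)} = \left(- \frac{1}{2}\right) 3 = - \frac{3}{2}$)
$l{\left(Q,a \right)} = -4 + Q$
$H{\left(w,P \right)} = -1$ ($H{\left(w,P \right)} = \left(-4 + 4\right) \left(- \frac{3}{2}\right) - 1 = 0 \left(- \frac{3}{2}\right) - 1 = 0 - 1 = -1$)
$z{\left(t,D \right)} = -1$
$v{\left(n \right)} = 3 + 3 n$ ($v{\left(n \right)} = \left(1 + n\right) 3 = 3 + 3 n$)
$v{\left(-52 \right)} - z{\left(\frac{36}{-56},N{\left(6 \right)} \right)} = \left(3 + 3 \left(-52\right)\right) - -1 = \left(3 - 156\right) + 1 = -153 + 1 = -152$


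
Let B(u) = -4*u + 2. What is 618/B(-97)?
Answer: 103/65 ≈ 1.5846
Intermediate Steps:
B(u) = 2 - 4*u
618/B(-97) = 618/(2 - 4*(-97)) = 618/(2 + 388) = 618/390 = 618*(1/390) = 103/65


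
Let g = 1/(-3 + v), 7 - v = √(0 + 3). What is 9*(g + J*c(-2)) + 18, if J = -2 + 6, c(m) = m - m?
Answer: 270/13 + 9*√3/13 ≈ 21.968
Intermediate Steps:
v = 7 - √3 (v = 7 - √(0 + 3) = 7 - √3 ≈ 5.2680)
c(m) = 0
g = 1/(4 - √3) (g = 1/(-3 + (7 - √3)) = 1/(4 - √3) ≈ 0.44093)
J = 4
9*(g + J*c(-2)) + 18 = 9*((4/13 + √3/13) + 4*0) + 18 = 9*((4/13 + √3/13) + 0) + 18 = 9*(4/13 + √3/13) + 18 = (36/13 + 9*√3/13) + 18 = 270/13 + 9*√3/13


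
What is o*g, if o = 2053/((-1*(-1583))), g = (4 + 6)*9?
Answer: 184770/1583 ≈ 116.72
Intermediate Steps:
g = 90 (g = 10*9 = 90)
o = 2053/1583 ≈ 1.2969
o*g = (2053/1583)*90 = 184770/1583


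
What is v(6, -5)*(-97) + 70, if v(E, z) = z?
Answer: 555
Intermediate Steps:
v(6, -5)*(-97) + 70 = -5*(-97) + 70 = 485 + 70 = 555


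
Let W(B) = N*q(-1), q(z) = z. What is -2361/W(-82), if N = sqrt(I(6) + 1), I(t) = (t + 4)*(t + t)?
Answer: 2361/11 ≈ 214.64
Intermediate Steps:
I(t) = 2*t*(4 + t) (I(t) = (4 + t)*(2*t) = 2*t*(4 + t))
N = 11 (N = sqrt(2*6*(4 + 6) + 1) = sqrt(2*6*10 + 1) = sqrt(120 + 1) = sqrt(121) = 11)
W(B) = -11 (W(B) = 11*(-1) = -11)
-2361/W(-82) = -2361/(-11) = -2361*(-1/11) = 2361/11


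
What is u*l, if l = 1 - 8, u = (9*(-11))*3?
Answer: 2079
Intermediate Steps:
u = -297 (u = -99*3 = -297)
l = -7
u*l = -297*(-7) = 2079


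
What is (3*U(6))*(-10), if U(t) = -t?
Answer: 180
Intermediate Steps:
(3*U(6))*(-10) = (3*(-1*6))*(-10) = (3*(-6))*(-10) = -18*(-10) = 180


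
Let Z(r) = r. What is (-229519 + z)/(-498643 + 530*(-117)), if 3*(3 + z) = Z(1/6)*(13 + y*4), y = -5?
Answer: 4131403/10091754 ≈ 0.40938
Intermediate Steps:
z = -61/18 (z = -3 + ((13 - 5*4)/6)/3 = -3 + ((13 - 20)/6)/3 = -3 + ((⅙)*(-7))/3 = -3 + (⅓)*(-7/6) = -3 - 7/18 = -61/18 ≈ -3.3889)
(-229519 + z)/(-498643 + 530*(-117)) = (-229519 - 61/18)/(-498643 + 530*(-117)) = -4131403/(18*(-498643 - 62010)) = -4131403/18/(-560653) = -4131403/18*(-1/560653) = 4131403/10091754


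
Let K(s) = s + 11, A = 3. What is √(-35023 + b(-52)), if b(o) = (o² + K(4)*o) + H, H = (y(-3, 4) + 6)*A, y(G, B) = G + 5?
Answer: 105*I*√3 ≈ 181.87*I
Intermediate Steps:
K(s) = 11 + s
y(G, B) = 5 + G
H = 24 (H = ((5 - 3) + 6)*3 = (2 + 6)*3 = 8*3 = 24)
b(o) = 24 + o² + 15*o (b(o) = (o² + (11 + 4)*o) + 24 = (o² + 15*o) + 24 = 24 + o² + 15*o)
√(-35023 + b(-52)) = √(-35023 + (24 + (-52)² + 15*(-52))) = √(-35023 + (24 + 2704 - 780)) = √(-35023 + 1948) = √(-33075) = 105*I*√3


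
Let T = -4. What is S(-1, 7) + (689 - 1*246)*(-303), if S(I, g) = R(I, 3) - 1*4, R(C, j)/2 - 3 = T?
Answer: -134235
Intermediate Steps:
R(C, j) = -2 (R(C, j) = 6 + 2*(-4) = 6 - 8 = -2)
S(I, g) = -6 (S(I, g) = -2 - 1*4 = -2 - 4 = -6)
S(-1, 7) + (689 - 1*246)*(-303) = -6 + (689 - 1*246)*(-303) = -6 + (689 - 246)*(-303) = -6 + 443*(-303) = -6 - 134229 = -134235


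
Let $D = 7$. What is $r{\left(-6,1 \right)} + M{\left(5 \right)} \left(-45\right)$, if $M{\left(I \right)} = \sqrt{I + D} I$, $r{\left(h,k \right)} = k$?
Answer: $1 - 450 \sqrt{3} \approx -778.42$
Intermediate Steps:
$M{\left(I \right)} = I \sqrt{7 + I}$ ($M{\left(I \right)} = \sqrt{I + 7} I = \sqrt{7 + I} I = I \sqrt{7 + I}$)
$r{\left(-6,1 \right)} + M{\left(5 \right)} \left(-45\right) = 1 + 5 \sqrt{7 + 5} \left(-45\right) = 1 + 5 \sqrt{12} \left(-45\right) = 1 + 5 \cdot 2 \sqrt{3} \left(-45\right) = 1 + 10 \sqrt{3} \left(-45\right) = 1 - 450 \sqrt{3}$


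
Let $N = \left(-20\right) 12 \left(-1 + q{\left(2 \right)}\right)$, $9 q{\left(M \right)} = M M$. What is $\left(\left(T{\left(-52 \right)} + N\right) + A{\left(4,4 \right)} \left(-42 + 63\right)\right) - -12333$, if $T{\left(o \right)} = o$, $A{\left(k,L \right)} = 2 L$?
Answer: $\frac{37747}{3} \approx 12582.0$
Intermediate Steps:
$q{\left(M \right)} = \frac{M^{2}}{9}$ ($q{\left(M \right)} = \frac{M M}{9} = \frac{M^{2}}{9}$)
$N = \frac{400}{3}$ ($N = \left(-20\right) 12 \left(-1 + \frac{2^{2}}{9}\right) = - 240 \left(-1 + \frac{1}{9} \cdot 4\right) = - 240 \left(-1 + \frac{4}{9}\right) = \left(-240\right) \left(- \frac{5}{9}\right) = \frac{400}{3} \approx 133.33$)
$\left(\left(T{\left(-52 \right)} + N\right) + A{\left(4,4 \right)} \left(-42 + 63\right)\right) - -12333 = \left(\left(-52 + \frac{400}{3}\right) + 2 \cdot 4 \left(-42 + 63\right)\right) - -12333 = \left(\frac{244}{3} + 8 \cdot 21\right) + 12333 = \left(\frac{244}{3} + 168\right) + 12333 = \frac{748}{3} + 12333 = \frac{37747}{3}$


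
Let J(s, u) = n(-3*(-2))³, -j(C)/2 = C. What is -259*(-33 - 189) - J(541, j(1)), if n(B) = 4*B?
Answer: 43674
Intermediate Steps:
j(C) = -2*C
J(s, u) = 13824 (J(s, u) = (4*(-3*(-2)))³ = (4*6)³ = 24³ = 13824)
-259*(-33 - 189) - J(541, j(1)) = -259*(-33 - 189) - 1*13824 = -259*(-222) - 13824 = 57498 - 13824 = 43674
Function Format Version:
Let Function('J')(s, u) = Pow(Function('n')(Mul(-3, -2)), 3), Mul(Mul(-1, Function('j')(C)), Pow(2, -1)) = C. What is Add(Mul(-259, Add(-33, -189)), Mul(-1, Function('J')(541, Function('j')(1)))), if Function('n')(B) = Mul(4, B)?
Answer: 43674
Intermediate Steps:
Function('j')(C) = Mul(-2, C)
Function('J')(s, u) = 13824 (Function('J')(s, u) = Pow(Mul(4, Mul(-3, -2)), 3) = Pow(Mul(4, 6), 3) = Pow(24, 3) = 13824)
Add(Mul(-259, Add(-33, -189)), Mul(-1, Function('J')(541, Function('j')(1)))) = Add(Mul(-259, Add(-33, -189)), Mul(-1, 13824)) = Add(Mul(-259, -222), -13824) = Add(57498, -13824) = 43674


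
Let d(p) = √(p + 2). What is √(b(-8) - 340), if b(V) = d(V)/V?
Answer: √(-5440 - 2*I*√6)/4 ≈ 0.0083026 - 18.439*I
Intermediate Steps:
d(p) = √(2 + p)
b(V) = √(2 + V)/V
√(b(-8) - 340) = √(√(2 - 8)/(-8) - 340) = √(-I*√6/8 - 340) = √(-340 - I*√6/8)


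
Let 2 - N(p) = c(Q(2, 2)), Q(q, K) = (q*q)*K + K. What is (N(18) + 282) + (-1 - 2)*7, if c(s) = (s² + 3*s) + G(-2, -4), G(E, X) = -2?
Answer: 135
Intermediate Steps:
Q(q, K) = K + K*q² (Q(q, K) = q²*K + K = K*q² + K = K + K*q²)
c(s) = -2 + s² + 3*s (c(s) = (s² + 3*s) - 2 = -2 + s² + 3*s)
N(p) = -126 (N(p) = 2 - (-2 + (2*(1 + 2²))² + 3*(2*(1 + 2²))) = 2 - (-2 + (2*(1 + 4))² + 3*(2*(1 + 4))) = 2 - (-2 + (2*5)² + 3*(2*5)) = 2 - (-2 + 10² + 3*10) = 2 - (-2 + 100 + 30) = 2 - 1*128 = 2 - 128 = -126)
(N(18) + 282) + (-1 - 2)*7 = (-126 + 282) + (-1 - 2)*7 = 156 - 3*7 = 156 - 21 = 135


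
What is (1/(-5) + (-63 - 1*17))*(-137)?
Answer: 54937/5 ≈ 10987.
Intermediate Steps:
(1/(-5) + (-63 - 1*17))*(-137) = (-1/5 + (-63 - 17))*(-137) = (-1/5 - 80)*(-137) = -401/5*(-137) = 54937/5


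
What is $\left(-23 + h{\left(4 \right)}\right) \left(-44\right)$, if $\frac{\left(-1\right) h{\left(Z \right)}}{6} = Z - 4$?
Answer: $1012$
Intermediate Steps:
$h{\left(Z \right)} = 24 - 6 Z$ ($h{\left(Z \right)} = - 6 \left(Z - 4\right) = - 6 \left(-4 + Z\right) = 24 - 6 Z$)
$\left(-23 + h{\left(4 \right)}\right) \left(-44\right) = \left(-23 + \left(24 - 24\right)\right) \left(-44\right) = \left(-23 + 0\right) \left(-44\right) = \left(-23\right) \left(-44\right) = 1012$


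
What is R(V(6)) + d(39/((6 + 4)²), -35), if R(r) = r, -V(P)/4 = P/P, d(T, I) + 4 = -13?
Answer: -21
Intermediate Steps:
d(T, I) = -17 (d(T, I) = -4 - 13 = -17)
V(P) = -4 (V(P) = -4*P/P = -4*1 = -4)
R(V(6)) + d(39/((6 + 4)²), -35) = -4 - 17 = -21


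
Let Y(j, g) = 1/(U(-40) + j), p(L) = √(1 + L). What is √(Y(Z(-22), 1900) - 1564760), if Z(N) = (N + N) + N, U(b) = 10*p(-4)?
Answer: √(-1564760 + 1/(-66 + 10*I*√3)) ≈ 0.e-6 - 1250.9*I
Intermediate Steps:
U(b) = 10*I*√3 (U(b) = 10*√(1 - 4) = 10*√(-3) = 10*(I*√3) = 10*I*√3)
Z(N) = 3*N (Z(N) = 2*N + N = 3*N)
Y(j, g) = 1/(j + 10*I*√3) (Y(j, g) = 1/(10*I*√3 + j) = 1/(j + 10*I*√3))
√(Y(Z(-22), 1900) - 1564760) = √(1/(3*(-22) + 10*I*√3) - 1564760) = √(1/(-66 + 10*I*√3) - 1564760) = √(-1564760 + 1/(-66 + 10*I*√3))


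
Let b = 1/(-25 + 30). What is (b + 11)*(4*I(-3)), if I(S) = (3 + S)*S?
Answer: 0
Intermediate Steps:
I(S) = S*(3 + S)
b = ⅕ (b = 1/5 = ⅕ ≈ 0.20000)
(b + 11)*(4*I(-3)) = (⅕ + 11)*(4*(-3*(3 - 3))) = 56*(4*(-3*0))/5 = 56*(4*0)/5 = (56/5)*0 = 0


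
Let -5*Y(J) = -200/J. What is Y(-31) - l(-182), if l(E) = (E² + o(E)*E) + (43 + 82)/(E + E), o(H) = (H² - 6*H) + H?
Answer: 69521435491/11284 ≈ 6.1611e+6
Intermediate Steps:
Y(J) = 40/J (Y(J) = -(-40)/J = 40/J)
o(H) = H² - 5*H
l(E) = E² + 125/(2*E) + E²*(-5 + E) (l(E) = (E² + (E*(-5 + E))*E) + (43 + 82)/(E + E) = (E² + E²*(-5 + E)) + 125/((2*E)) = (E² + E²*(-5 + E)) + 125*(1/(2*E)) = (E² + E²*(-5 + E)) + 125/(2*E) = E² + 125/(2*E) + E²*(-5 + E))
Y(-31) - l(-182) = 40/(-31) - (125 + 2*(-182)³*(-4 - 182))/(2*(-182)) = 40*(-1/31) - (-1)*(125 + 2*(-6028568)*(-186))/(2*182) = -40/31 - (-1)*(125 + 2242627296)/(2*182) = -40/31 - (-1)*2242627421/(2*182) = -40/31 - 1*(-2242627421/364) = -40/31 + 2242627421/364 = 69521435491/11284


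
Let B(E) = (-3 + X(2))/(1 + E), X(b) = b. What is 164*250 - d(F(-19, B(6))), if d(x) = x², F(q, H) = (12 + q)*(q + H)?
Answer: 23044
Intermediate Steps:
B(E) = -1/(1 + E) (B(E) = (-3 + 2)/(1 + E) = -1/(1 + E))
F(q, H) = (12 + q)*(H + q)
164*250 - d(F(-19, B(6))) = 164*250 - ((-19)² + 12*(-1/(1 + 6)) + 12*(-19) - 1/(1 + 6)*(-19))² = 41000 - (361 + 12*(-1/7) - 228 - 1/7*(-19))² = 41000 - (361 + 12*(-1*⅐) - 228 - 1*⅐*(-19))² = 41000 - (361 + 12*(-⅐) - 228 - ⅐*(-19))² = 41000 - (361 - 12/7 - 228 + 19/7)² = 41000 - 1*134² = 41000 - 1*17956 = 41000 - 17956 = 23044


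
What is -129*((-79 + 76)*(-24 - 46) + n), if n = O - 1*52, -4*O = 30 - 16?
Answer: -39861/2 ≈ -19931.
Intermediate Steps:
O = -7/2 (O = -(30 - 16)/4 = -¼*14 = -7/2 ≈ -3.5000)
n = -111/2 (n = -7/2 - 1*52 = -7/2 - 52 = -111/2 ≈ -55.500)
-129*((-79 + 76)*(-24 - 46) + n) = -129*((-79 + 76)*(-24 - 46) - 111/2) = -129*(-3*(-70) - 111/2) = -129*(210 - 111/2) = -129*309/2 = -39861/2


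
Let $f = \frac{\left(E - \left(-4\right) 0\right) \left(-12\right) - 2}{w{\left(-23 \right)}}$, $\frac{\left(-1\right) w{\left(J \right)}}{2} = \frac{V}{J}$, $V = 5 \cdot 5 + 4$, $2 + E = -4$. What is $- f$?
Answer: $- \frac{805}{29} \approx -27.759$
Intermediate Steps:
$E = -6$ ($E = -2 - 4 = -6$)
$V = 29$ ($V = 25 + 4 = 29$)
$w{\left(J \right)} = - \frac{58}{J}$ ($w{\left(J \right)} = - 2 \frac{29}{J} = - \frac{58}{J}$)
$f = \frac{805}{29}$ ($f = \frac{\left(-6 - \left(-4\right) 0\right) \left(-12\right) - 2}{\left(-58\right) \frac{1}{-23}} = \frac{\left(-6 - 0\right) \left(-12\right) - 2}{\left(-58\right) \left(- \frac{1}{23}\right)} = \frac{\left(-6 + 0\right) \left(-12\right) - 2}{\frac{58}{23}} = \left(\left(-6\right) \left(-12\right) - 2\right) \frac{23}{58} = \left(72 - 2\right) \frac{23}{58} = 70 \cdot \frac{23}{58} = \frac{805}{29} \approx 27.759$)
$- f = \left(-1\right) \frac{805}{29} = - \frac{805}{29}$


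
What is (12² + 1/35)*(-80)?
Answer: -80656/7 ≈ -11522.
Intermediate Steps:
(12² + 1/35)*(-80) = (144 + 1/35)*(-80) = (5041/35)*(-80) = -80656/7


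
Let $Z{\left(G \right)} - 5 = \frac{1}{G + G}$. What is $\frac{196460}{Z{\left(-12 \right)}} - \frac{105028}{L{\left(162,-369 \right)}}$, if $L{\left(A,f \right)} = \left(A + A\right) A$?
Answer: $\frac{61867630297}{1561518} \approx 39620.0$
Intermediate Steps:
$Z{\left(G \right)} = 5 + \frac{1}{2 G}$ ($Z{\left(G \right)} = 5 + \frac{1}{G + G} = 5 + \frac{1}{2 G}$)
$L{\left(A,f \right)} = 2 A^{2}$ ($L{\left(A,f \right)} = 2 A A = 2 A^{2}$)
$\frac{196460}{Z{\left(-12 \right)}} - \frac{105028}{L{\left(162,-369 \right)}} = \frac{196460}{5 + \frac{1}{2 \left(-12\right)}} - \frac{105028}{2 \cdot 162^{2}} = \frac{196460}{5 + \frac{1}{2} \left(- \frac{1}{12}\right)} - \frac{105028}{2 \cdot 26244} = \frac{196460}{5 - \frac{1}{24}} - \frac{105028}{52488} = \frac{196460}{\frac{119}{24}} - \frac{26257}{13122} = 196460 \cdot \frac{24}{119} - \frac{26257}{13122} = \frac{4715040}{119} - \frac{26257}{13122} = \frac{61867630297}{1561518}$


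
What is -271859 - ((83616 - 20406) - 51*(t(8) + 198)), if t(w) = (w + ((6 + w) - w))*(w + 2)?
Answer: -317831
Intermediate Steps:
t(w) = (2 + w)*(6 + w) (t(w) = (w + 6)*(2 + w) = (6 + w)*(2 + w) = (2 + w)*(6 + w))
-271859 - ((83616 - 20406) - 51*(t(8) + 198)) = -271859 - ((83616 - 20406) - 51*((12 + 8**2 + 8*8) + 198)) = -271859 - (63210 - 51*((12 + 64 + 64) + 198)) = -271859 - (63210 - 51*(140 + 198)) = -271859 - (63210 - 51*338) = -271859 - (63210 - 17238) = -271859 - 1*45972 = -271859 - 45972 = -317831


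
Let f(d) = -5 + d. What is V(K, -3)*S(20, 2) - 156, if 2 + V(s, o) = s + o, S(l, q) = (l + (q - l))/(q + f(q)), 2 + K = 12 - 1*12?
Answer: -142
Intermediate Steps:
K = -2 (K = -2 + (12 - 1*12) = -2 + (12 - 12) = -2 + 0 = -2)
S(l, q) = q/(-5 + 2*q) (S(l, q) = (l + (q - l))/(q + (-5 + q)) = q/(-5 + 2*q))
V(s, o) = -2 + o + s (V(s, o) = -2 + (s + o) = -2 + (o + s) = -2 + o + s)
V(K, -3)*S(20, 2) - 156 = (-2 - 3 - 2)*(2/(-5 + 2*2)) - 156 = -14/(-5 + 4) - 156 = -14/(-1) - 156 = -14*(-1) - 156 = -7*(-2) - 156 = 14 - 156 = -142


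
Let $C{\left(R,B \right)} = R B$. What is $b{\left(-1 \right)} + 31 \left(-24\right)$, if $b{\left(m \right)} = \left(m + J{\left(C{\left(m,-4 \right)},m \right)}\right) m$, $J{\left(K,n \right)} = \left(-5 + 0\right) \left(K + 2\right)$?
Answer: $-713$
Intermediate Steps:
$C{\left(R,B \right)} = B R$
$J{\left(K,n \right)} = -10 - 5 K$ ($J{\left(K,n \right)} = - 5 \left(2 + K\right) = -10 - 5 K$)
$b{\left(m \right)} = m \left(-10 + 21 m\right)$ ($b{\left(m \right)} = \left(m - \left(10 + 5 \left(- 4 m\right)\right)\right) m = \left(m + \left(-10 + 20 m\right)\right) m = \left(-10 + 21 m\right) m = m \left(-10 + 21 m\right)$)
$b{\left(-1 \right)} + 31 \left(-24\right) = - (-10 + 21 \left(-1\right)) + 31 \left(-24\right) = - (-10 - 21) - 744 = \left(-1\right) \left(-31\right) - 744 = 31 - 744 = -713$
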